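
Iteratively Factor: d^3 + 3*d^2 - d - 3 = (d + 3)*(d^2 - 1) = (d - 1)*(d + 3)*(d + 1)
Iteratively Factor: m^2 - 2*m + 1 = (m - 1)*(m - 1)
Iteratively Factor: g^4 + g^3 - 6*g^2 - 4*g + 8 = (g + 2)*(g^3 - g^2 - 4*g + 4) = (g - 1)*(g + 2)*(g^2 - 4) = (g - 1)*(g + 2)^2*(g - 2)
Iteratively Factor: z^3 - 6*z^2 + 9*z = (z - 3)*(z^2 - 3*z) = (z - 3)^2*(z)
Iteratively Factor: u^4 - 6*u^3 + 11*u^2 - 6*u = (u - 1)*(u^3 - 5*u^2 + 6*u) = u*(u - 1)*(u^2 - 5*u + 6) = u*(u - 2)*(u - 1)*(u - 3)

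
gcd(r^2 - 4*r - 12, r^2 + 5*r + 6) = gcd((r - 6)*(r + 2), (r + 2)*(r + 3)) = r + 2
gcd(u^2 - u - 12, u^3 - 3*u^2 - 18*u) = u + 3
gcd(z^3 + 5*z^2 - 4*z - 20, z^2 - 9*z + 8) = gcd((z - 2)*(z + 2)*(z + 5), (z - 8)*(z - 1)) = 1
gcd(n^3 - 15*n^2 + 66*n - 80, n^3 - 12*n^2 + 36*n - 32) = n^2 - 10*n + 16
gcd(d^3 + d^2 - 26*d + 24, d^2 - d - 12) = d - 4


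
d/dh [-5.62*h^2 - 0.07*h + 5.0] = -11.24*h - 0.07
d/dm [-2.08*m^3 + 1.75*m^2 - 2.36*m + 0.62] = -6.24*m^2 + 3.5*m - 2.36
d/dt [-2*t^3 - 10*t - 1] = -6*t^2 - 10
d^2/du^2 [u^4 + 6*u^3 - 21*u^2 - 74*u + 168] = 12*u^2 + 36*u - 42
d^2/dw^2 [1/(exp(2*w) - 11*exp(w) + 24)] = ((11 - 4*exp(w))*(exp(2*w) - 11*exp(w) + 24) + 2*(2*exp(w) - 11)^2*exp(w))*exp(w)/(exp(2*w) - 11*exp(w) + 24)^3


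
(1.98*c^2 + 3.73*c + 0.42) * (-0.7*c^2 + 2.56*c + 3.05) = -1.386*c^4 + 2.4578*c^3 + 15.2938*c^2 + 12.4517*c + 1.281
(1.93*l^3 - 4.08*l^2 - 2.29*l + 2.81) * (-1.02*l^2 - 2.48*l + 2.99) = -1.9686*l^5 - 0.6248*l^4 + 18.2249*l^3 - 9.3862*l^2 - 13.8159*l + 8.4019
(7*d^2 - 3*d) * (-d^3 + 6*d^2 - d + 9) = -7*d^5 + 45*d^4 - 25*d^3 + 66*d^2 - 27*d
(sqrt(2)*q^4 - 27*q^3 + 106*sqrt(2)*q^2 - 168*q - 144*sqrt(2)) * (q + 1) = sqrt(2)*q^5 - 27*q^4 + sqrt(2)*q^4 - 27*q^3 + 106*sqrt(2)*q^3 - 168*q^2 + 106*sqrt(2)*q^2 - 144*sqrt(2)*q - 168*q - 144*sqrt(2)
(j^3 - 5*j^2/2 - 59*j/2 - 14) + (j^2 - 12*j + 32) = j^3 - 3*j^2/2 - 83*j/2 + 18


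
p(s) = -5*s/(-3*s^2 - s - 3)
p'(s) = -5*s*(6*s + 1)/(-3*s^2 - s - 3)^2 - 5/(-3*s^2 - s - 3) = 15*(1 - s^2)/(9*s^4 + 6*s^3 + 19*s^2 + 6*s + 9)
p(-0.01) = -0.02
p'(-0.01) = 1.68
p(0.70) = 0.68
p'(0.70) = 0.29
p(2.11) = 0.57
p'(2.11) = -0.15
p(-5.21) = -0.33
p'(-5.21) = -0.06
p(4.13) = 0.35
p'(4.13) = -0.07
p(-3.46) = -0.49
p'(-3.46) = -0.13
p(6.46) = 0.24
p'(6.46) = -0.03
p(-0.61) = -0.87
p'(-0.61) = 0.77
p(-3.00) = -0.56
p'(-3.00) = -0.16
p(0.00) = 0.00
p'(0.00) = 1.67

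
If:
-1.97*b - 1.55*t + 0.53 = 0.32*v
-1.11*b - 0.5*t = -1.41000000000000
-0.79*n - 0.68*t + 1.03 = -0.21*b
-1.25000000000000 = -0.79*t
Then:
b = 0.56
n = 0.09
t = 1.58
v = -9.44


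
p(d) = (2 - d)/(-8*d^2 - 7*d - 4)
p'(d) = (2 - d)*(16*d + 7)/(-8*d^2 - 7*d - 4)^2 - 1/(-8*d^2 - 7*d - 4) = (8*d^2 + 7*d - (d - 2)*(16*d + 7) + 4)/(8*d^2 + 7*d + 4)^2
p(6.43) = 0.01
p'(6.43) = -0.00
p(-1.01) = -0.59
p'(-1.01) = -0.87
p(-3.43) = -0.07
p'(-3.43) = -0.03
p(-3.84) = -0.06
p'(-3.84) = -0.02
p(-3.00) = -0.09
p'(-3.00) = -0.05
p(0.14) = -0.36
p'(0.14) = 0.85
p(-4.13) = -0.05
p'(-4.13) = -0.02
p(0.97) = -0.06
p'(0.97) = 0.12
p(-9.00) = -0.02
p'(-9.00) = 0.00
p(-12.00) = -0.01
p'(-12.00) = 0.00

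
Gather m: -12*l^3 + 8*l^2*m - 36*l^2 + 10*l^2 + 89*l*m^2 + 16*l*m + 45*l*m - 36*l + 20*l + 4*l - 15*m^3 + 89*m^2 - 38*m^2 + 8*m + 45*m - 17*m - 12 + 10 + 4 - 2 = -12*l^3 - 26*l^2 - 12*l - 15*m^3 + m^2*(89*l + 51) + m*(8*l^2 + 61*l + 36)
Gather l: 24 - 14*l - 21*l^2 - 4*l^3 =-4*l^3 - 21*l^2 - 14*l + 24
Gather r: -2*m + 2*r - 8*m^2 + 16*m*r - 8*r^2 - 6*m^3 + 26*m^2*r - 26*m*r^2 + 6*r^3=-6*m^3 - 8*m^2 - 2*m + 6*r^3 + r^2*(-26*m - 8) + r*(26*m^2 + 16*m + 2)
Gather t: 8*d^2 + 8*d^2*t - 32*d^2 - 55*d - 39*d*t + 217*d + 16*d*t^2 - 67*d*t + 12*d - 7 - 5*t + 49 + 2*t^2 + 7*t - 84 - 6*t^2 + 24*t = -24*d^2 + 174*d + t^2*(16*d - 4) + t*(8*d^2 - 106*d + 26) - 42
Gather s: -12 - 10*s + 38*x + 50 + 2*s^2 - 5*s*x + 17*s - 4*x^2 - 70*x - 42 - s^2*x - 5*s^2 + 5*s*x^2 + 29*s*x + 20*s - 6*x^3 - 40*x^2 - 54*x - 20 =s^2*(-x - 3) + s*(5*x^2 + 24*x + 27) - 6*x^3 - 44*x^2 - 86*x - 24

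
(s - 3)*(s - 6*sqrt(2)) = s^2 - 6*sqrt(2)*s - 3*s + 18*sqrt(2)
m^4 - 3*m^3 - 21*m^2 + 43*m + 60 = (m - 5)*(m - 3)*(m + 1)*(m + 4)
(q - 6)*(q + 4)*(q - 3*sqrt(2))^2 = q^4 - 6*sqrt(2)*q^3 - 2*q^3 - 6*q^2 + 12*sqrt(2)*q^2 - 36*q + 144*sqrt(2)*q - 432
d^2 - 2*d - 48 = (d - 8)*(d + 6)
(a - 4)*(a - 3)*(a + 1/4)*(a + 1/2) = a^4 - 25*a^3/4 + 55*a^2/8 + 65*a/8 + 3/2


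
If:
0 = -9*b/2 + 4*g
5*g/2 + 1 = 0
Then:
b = -16/45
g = -2/5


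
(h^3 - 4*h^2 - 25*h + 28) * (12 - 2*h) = -2*h^4 + 20*h^3 + 2*h^2 - 356*h + 336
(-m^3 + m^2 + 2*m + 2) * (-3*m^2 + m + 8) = 3*m^5 - 4*m^4 - 13*m^3 + 4*m^2 + 18*m + 16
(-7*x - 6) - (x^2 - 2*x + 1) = -x^2 - 5*x - 7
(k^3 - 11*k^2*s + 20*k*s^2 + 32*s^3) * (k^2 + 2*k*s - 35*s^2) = k^5 - 9*k^4*s - 37*k^3*s^2 + 457*k^2*s^3 - 636*k*s^4 - 1120*s^5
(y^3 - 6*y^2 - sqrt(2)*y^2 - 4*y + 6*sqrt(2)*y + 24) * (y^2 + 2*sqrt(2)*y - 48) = y^5 - 6*y^4 + sqrt(2)*y^4 - 56*y^3 - 6*sqrt(2)*y^3 + 40*sqrt(2)*y^2 + 336*y^2 - 240*sqrt(2)*y + 192*y - 1152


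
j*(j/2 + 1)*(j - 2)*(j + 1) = j^4/2 + j^3/2 - 2*j^2 - 2*j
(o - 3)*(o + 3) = o^2 - 9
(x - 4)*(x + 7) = x^2 + 3*x - 28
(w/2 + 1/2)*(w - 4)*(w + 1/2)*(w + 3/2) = w^4/2 - w^3/2 - 37*w^2/8 - 41*w/8 - 3/2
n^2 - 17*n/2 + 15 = (n - 6)*(n - 5/2)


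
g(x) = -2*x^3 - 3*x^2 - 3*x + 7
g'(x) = -6*x^2 - 6*x - 3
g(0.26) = 5.98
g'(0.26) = -4.97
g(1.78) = -19.12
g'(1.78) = -32.69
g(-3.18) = 50.52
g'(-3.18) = -44.59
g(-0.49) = 7.98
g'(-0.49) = -1.50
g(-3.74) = 80.88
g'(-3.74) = -64.49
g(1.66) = -15.40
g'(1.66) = -29.49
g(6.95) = -830.16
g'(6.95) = -334.52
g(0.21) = 6.22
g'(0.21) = -4.52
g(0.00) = 7.00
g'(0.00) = -3.00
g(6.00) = -551.00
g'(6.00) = -255.00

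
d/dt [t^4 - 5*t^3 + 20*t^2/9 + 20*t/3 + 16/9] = 4*t^3 - 15*t^2 + 40*t/9 + 20/3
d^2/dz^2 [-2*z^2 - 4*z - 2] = -4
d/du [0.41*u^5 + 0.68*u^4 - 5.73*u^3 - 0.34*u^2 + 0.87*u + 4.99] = 2.05*u^4 + 2.72*u^3 - 17.19*u^2 - 0.68*u + 0.87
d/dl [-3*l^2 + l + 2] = 1 - 6*l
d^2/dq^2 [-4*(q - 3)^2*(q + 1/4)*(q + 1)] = -48*q^2 + 114*q - 14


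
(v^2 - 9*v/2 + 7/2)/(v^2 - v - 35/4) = 2*(v - 1)/(2*v + 5)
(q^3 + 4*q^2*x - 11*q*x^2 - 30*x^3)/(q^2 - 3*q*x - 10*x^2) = (-q^2 - 2*q*x + 15*x^2)/(-q + 5*x)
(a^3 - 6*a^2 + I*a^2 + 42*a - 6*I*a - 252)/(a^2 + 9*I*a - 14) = (a^2 - 6*a*(1 + I) + 36*I)/(a + 2*I)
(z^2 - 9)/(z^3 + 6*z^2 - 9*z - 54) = 1/(z + 6)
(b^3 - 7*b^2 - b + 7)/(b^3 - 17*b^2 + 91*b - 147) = (b^2 - 1)/(b^2 - 10*b + 21)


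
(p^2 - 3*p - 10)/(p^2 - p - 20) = (p + 2)/(p + 4)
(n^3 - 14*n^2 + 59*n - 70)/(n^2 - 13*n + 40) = (n^2 - 9*n + 14)/(n - 8)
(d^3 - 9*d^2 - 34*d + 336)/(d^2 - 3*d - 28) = (d^2 - 2*d - 48)/(d + 4)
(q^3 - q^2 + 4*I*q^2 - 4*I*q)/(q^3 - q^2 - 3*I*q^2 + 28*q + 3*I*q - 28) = q/(q - 7*I)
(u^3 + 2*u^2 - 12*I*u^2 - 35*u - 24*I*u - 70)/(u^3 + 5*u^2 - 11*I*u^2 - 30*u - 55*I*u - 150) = (u^2 + u*(2 - 7*I) - 14*I)/(u^2 + u*(5 - 6*I) - 30*I)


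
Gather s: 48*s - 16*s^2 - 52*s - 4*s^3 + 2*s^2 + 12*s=-4*s^3 - 14*s^2 + 8*s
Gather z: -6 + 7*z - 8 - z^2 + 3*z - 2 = -z^2 + 10*z - 16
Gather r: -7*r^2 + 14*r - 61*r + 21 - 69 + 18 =-7*r^2 - 47*r - 30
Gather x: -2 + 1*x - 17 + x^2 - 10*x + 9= x^2 - 9*x - 10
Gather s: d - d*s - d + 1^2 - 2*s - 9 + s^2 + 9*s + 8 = s^2 + s*(7 - d)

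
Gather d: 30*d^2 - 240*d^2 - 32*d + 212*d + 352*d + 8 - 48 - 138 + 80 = -210*d^2 + 532*d - 98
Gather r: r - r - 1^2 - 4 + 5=0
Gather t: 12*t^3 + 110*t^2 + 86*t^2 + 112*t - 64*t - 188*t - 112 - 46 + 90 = 12*t^3 + 196*t^2 - 140*t - 68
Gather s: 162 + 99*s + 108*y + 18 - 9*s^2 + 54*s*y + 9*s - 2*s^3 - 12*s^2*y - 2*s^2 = -2*s^3 + s^2*(-12*y - 11) + s*(54*y + 108) + 108*y + 180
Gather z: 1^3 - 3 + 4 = 2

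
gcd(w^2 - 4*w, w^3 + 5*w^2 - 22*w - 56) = w - 4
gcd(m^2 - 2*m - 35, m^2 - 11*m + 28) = m - 7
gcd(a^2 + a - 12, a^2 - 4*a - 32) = a + 4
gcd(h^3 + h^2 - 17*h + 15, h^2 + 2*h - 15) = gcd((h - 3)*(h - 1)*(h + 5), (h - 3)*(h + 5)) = h^2 + 2*h - 15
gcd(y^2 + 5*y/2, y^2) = y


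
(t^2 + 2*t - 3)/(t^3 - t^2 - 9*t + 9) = 1/(t - 3)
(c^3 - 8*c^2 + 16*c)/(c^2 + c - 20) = c*(c - 4)/(c + 5)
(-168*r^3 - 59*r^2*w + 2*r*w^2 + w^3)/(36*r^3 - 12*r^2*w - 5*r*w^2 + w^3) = (-56*r^2 - r*w + w^2)/(12*r^2 - 8*r*w + w^2)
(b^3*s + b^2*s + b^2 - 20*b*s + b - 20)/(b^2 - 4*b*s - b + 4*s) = (b^3*s + b^2*s + b^2 - 20*b*s + b - 20)/(b^2 - 4*b*s - b + 4*s)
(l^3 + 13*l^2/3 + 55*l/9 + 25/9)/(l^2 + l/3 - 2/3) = (9*l^2 + 30*l + 25)/(3*(3*l - 2))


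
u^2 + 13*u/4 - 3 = (u - 3/4)*(u + 4)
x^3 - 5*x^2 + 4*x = x*(x - 4)*(x - 1)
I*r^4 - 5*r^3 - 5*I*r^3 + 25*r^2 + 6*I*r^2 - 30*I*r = r*(r - 5)*(r + 6*I)*(I*r + 1)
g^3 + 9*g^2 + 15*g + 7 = (g + 1)^2*(g + 7)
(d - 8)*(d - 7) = d^2 - 15*d + 56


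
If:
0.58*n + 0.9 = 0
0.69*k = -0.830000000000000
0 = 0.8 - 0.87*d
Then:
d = 0.92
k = -1.20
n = -1.55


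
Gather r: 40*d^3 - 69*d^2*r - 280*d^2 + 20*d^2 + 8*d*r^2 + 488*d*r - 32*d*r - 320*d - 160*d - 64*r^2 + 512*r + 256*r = 40*d^3 - 260*d^2 - 480*d + r^2*(8*d - 64) + r*(-69*d^2 + 456*d + 768)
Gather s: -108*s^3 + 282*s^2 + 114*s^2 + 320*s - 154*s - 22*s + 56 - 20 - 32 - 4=-108*s^3 + 396*s^2 + 144*s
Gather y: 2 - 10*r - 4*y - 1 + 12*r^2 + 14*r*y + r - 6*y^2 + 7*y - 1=12*r^2 - 9*r - 6*y^2 + y*(14*r + 3)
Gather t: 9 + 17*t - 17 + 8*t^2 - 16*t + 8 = 8*t^2 + t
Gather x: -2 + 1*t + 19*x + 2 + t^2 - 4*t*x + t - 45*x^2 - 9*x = t^2 + 2*t - 45*x^2 + x*(10 - 4*t)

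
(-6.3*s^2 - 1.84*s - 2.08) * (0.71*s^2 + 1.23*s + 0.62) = -4.473*s^4 - 9.0554*s^3 - 7.646*s^2 - 3.6992*s - 1.2896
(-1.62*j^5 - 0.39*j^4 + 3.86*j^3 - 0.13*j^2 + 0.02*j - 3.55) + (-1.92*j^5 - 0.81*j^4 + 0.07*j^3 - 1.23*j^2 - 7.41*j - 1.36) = -3.54*j^5 - 1.2*j^4 + 3.93*j^3 - 1.36*j^2 - 7.39*j - 4.91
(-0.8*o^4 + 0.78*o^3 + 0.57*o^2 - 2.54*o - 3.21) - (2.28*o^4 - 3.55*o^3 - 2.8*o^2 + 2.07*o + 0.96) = -3.08*o^4 + 4.33*o^3 + 3.37*o^2 - 4.61*o - 4.17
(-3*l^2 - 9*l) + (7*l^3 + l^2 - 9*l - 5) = 7*l^3 - 2*l^2 - 18*l - 5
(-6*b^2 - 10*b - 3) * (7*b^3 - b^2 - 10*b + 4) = -42*b^5 - 64*b^4 + 49*b^3 + 79*b^2 - 10*b - 12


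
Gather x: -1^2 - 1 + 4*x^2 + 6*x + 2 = 4*x^2 + 6*x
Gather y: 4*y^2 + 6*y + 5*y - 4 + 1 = 4*y^2 + 11*y - 3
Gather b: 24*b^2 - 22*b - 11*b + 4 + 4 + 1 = 24*b^2 - 33*b + 9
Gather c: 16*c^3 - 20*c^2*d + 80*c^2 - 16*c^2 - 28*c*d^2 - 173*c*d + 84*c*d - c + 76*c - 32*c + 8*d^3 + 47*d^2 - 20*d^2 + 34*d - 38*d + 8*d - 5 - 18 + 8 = 16*c^3 + c^2*(64 - 20*d) + c*(-28*d^2 - 89*d + 43) + 8*d^3 + 27*d^2 + 4*d - 15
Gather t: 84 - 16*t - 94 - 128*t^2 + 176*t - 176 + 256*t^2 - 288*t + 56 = 128*t^2 - 128*t - 130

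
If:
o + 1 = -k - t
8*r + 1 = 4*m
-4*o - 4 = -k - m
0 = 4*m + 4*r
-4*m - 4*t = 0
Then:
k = 1/20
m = 1/12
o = -29/30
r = -1/12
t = -1/12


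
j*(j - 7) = j^2 - 7*j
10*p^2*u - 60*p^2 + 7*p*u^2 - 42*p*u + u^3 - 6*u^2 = (2*p + u)*(5*p + u)*(u - 6)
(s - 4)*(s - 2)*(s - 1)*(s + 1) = s^4 - 6*s^3 + 7*s^2 + 6*s - 8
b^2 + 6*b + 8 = (b + 2)*(b + 4)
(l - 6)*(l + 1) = l^2 - 5*l - 6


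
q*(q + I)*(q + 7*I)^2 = q^4 + 15*I*q^3 - 63*q^2 - 49*I*q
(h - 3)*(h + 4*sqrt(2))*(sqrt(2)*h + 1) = sqrt(2)*h^3 - 3*sqrt(2)*h^2 + 9*h^2 - 27*h + 4*sqrt(2)*h - 12*sqrt(2)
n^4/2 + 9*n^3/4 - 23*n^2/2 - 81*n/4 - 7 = (n/2 + 1/2)*(n - 4)*(n + 1/2)*(n + 7)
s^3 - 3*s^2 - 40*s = s*(s - 8)*(s + 5)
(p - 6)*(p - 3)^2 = p^3 - 12*p^2 + 45*p - 54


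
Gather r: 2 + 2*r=2*r + 2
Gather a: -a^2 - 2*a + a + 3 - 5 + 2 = -a^2 - a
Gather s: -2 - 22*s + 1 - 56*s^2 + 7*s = -56*s^2 - 15*s - 1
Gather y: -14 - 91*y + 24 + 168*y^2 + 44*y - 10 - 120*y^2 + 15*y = 48*y^2 - 32*y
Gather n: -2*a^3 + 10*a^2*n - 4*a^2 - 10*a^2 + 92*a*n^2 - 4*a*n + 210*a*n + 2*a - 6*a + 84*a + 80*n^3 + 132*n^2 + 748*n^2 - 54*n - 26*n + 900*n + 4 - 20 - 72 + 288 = -2*a^3 - 14*a^2 + 80*a + 80*n^3 + n^2*(92*a + 880) + n*(10*a^2 + 206*a + 820) + 200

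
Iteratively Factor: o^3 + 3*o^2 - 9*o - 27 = (o + 3)*(o^2 - 9) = (o + 3)^2*(o - 3)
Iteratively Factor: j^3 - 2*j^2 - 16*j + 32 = (j - 2)*(j^2 - 16) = (j - 4)*(j - 2)*(j + 4)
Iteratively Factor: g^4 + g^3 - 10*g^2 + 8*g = (g - 2)*(g^3 + 3*g^2 - 4*g) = (g - 2)*(g - 1)*(g^2 + 4*g) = g*(g - 2)*(g - 1)*(g + 4)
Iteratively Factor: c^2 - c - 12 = (c + 3)*(c - 4)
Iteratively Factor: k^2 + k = (k)*(k + 1)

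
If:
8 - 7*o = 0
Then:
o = 8/7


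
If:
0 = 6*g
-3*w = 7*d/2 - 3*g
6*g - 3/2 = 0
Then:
No Solution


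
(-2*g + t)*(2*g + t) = -4*g^2 + t^2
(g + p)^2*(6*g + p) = 6*g^3 + 13*g^2*p + 8*g*p^2 + p^3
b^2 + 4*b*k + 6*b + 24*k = (b + 6)*(b + 4*k)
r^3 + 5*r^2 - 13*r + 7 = (r - 1)^2*(r + 7)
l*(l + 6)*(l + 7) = l^3 + 13*l^2 + 42*l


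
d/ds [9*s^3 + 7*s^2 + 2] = s*(27*s + 14)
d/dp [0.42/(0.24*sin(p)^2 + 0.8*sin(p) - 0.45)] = -(0.2016*sin(p) + 0.336)*cos(p)/(0.24*sin(p)^2 + 0.8*sin(p) - 0.45)^2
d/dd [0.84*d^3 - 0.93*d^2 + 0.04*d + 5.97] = 2.52*d^2 - 1.86*d + 0.04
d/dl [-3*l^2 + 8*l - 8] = 8 - 6*l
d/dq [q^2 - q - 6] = 2*q - 1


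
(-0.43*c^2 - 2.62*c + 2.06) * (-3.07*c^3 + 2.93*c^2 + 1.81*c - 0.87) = 1.3201*c^5 + 6.7835*c^4 - 14.7791*c^3 + 1.6677*c^2 + 6.008*c - 1.7922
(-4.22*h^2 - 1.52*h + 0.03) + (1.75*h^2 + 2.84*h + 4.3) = -2.47*h^2 + 1.32*h + 4.33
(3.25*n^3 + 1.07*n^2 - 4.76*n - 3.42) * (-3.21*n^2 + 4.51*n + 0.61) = -10.4325*n^5 + 11.2228*n^4 + 22.0878*n^3 - 9.8367*n^2 - 18.3278*n - 2.0862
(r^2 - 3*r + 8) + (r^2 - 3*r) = 2*r^2 - 6*r + 8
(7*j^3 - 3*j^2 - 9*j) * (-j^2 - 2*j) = -7*j^5 - 11*j^4 + 15*j^3 + 18*j^2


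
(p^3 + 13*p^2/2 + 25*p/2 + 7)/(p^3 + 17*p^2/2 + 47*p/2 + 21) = (p + 1)/(p + 3)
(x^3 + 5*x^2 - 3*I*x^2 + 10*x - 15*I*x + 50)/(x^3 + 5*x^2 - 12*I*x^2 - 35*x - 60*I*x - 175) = (x + 2*I)/(x - 7*I)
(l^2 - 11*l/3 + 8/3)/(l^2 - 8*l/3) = (l - 1)/l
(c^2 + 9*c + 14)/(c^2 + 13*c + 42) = (c + 2)/(c + 6)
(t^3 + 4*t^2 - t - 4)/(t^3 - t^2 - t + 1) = (t + 4)/(t - 1)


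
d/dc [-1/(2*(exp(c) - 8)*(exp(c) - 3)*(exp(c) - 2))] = ((exp(c) - 8)*(exp(c) - 3) + (exp(c) - 8)*(exp(c) - 2) + (exp(c) - 3)*(exp(c) - 2))*exp(c)/(2*(exp(c) - 8)^2*(exp(c) - 3)^2*(exp(c) - 2)^2)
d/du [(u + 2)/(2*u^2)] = (-u - 4)/(2*u^3)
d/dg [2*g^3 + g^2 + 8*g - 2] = 6*g^2 + 2*g + 8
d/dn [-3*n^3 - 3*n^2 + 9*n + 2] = -9*n^2 - 6*n + 9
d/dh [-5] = 0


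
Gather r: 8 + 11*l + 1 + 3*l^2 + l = 3*l^2 + 12*l + 9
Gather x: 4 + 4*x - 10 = 4*x - 6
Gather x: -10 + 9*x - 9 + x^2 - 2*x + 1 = x^2 + 7*x - 18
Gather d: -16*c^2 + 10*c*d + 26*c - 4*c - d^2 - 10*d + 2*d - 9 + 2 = -16*c^2 + 22*c - d^2 + d*(10*c - 8) - 7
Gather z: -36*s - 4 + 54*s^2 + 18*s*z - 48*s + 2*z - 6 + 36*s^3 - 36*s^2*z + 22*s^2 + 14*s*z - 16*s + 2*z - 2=36*s^3 + 76*s^2 - 100*s + z*(-36*s^2 + 32*s + 4) - 12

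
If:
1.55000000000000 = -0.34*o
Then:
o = -4.56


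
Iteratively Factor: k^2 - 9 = (k + 3)*(k - 3)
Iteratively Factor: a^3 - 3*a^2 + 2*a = (a)*(a^2 - 3*a + 2) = a*(a - 1)*(a - 2)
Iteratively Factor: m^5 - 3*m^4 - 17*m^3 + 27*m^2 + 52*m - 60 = (m + 3)*(m^4 - 6*m^3 + m^2 + 24*m - 20) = (m - 2)*(m + 3)*(m^3 - 4*m^2 - 7*m + 10) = (m - 5)*(m - 2)*(m + 3)*(m^2 + m - 2) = (m - 5)*(m - 2)*(m + 2)*(m + 3)*(m - 1)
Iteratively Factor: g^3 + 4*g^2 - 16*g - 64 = (g + 4)*(g^2 - 16) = (g - 4)*(g + 4)*(g + 4)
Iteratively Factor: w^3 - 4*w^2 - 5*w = (w - 5)*(w^2 + w) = (w - 5)*(w + 1)*(w)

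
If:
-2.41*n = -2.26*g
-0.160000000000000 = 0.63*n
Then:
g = -0.27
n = -0.25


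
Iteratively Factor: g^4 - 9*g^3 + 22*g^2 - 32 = (g - 2)*(g^3 - 7*g^2 + 8*g + 16) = (g - 4)*(g - 2)*(g^2 - 3*g - 4) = (g - 4)^2*(g - 2)*(g + 1)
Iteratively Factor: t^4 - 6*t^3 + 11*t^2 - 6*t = (t - 2)*(t^3 - 4*t^2 + 3*t) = (t - 2)*(t - 1)*(t^2 - 3*t) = t*(t - 2)*(t - 1)*(t - 3)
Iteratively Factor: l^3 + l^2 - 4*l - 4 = (l - 2)*(l^2 + 3*l + 2) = (l - 2)*(l + 1)*(l + 2)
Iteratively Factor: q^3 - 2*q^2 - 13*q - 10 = (q + 2)*(q^2 - 4*q - 5) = (q + 1)*(q + 2)*(q - 5)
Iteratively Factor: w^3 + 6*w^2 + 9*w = (w + 3)*(w^2 + 3*w) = w*(w + 3)*(w + 3)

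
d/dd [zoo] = 0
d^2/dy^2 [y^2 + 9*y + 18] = 2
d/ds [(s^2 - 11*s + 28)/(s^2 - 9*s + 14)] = 2/(s^2 - 4*s + 4)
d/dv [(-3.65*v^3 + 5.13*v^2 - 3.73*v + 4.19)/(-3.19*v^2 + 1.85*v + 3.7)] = (11.6435*v^4 - 13.505*v^3 - 42.9232*v^2 + 64.6942*v - 21.5525)/(10.1761*v^4 - 11.803*v^3 - 20.1835*v^2 + 13.69*v + 13.69)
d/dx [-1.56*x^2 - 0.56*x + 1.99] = -3.12*x - 0.56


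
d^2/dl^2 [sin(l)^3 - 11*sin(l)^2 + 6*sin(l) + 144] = -9*sin(l)^3 + 44*sin(l)^2 - 22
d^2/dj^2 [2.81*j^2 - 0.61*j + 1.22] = 5.62000000000000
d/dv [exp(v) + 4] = exp(v)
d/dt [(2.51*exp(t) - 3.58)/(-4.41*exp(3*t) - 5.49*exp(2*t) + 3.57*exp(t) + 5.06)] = (22.1382*exp(3*t) - 33.5835*exp(2*t) - 39.3084*exp(t) + 25.4812)*exp(t)/(19.4481*exp(6*t) + 48.4218*exp(5*t) - 1.3473*exp(4*t) - 83.8278*exp(3*t) - 42.8139*exp(2*t) + 36.1284*exp(t) + 25.6036)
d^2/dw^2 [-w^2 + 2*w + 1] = -2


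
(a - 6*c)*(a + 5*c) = a^2 - a*c - 30*c^2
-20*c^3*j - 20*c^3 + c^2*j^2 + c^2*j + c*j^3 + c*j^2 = (-4*c + j)*(5*c + j)*(c*j + c)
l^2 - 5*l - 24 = (l - 8)*(l + 3)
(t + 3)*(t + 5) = t^2 + 8*t + 15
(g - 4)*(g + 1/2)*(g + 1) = g^3 - 5*g^2/2 - 11*g/2 - 2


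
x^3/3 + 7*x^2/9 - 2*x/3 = x*(x/3 + 1)*(x - 2/3)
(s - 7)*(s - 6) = s^2 - 13*s + 42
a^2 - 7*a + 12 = (a - 4)*(a - 3)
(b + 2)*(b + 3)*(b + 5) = b^3 + 10*b^2 + 31*b + 30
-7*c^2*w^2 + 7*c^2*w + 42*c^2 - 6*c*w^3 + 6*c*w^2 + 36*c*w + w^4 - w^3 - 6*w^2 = (-7*c + w)*(c + w)*(w - 3)*(w + 2)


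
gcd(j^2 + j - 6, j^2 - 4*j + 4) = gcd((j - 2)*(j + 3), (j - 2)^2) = j - 2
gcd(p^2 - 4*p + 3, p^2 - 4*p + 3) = p^2 - 4*p + 3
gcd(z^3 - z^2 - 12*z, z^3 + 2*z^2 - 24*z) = z^2 - 4*z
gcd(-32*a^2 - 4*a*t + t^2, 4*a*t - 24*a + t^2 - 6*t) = 4*a + t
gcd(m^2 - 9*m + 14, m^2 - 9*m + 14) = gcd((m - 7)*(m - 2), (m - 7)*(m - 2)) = m^2 - 9*m + 14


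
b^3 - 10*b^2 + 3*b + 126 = (b - 7)*(b - 6)*(b + 3)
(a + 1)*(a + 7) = a^2 + 8*a + 7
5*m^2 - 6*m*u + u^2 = (-5*m + u)*(-m + u)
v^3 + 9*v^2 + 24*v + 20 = (v + 2)^2*(v + 5)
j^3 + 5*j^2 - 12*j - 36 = (j - 3)*(j + 2)*(j + 6)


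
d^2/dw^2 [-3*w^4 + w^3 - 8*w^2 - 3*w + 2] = -36*w^2 + 6*w - 16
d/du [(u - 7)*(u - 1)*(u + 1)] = 3*u^2 - 14*u - 1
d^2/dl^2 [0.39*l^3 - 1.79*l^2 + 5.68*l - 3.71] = 2.34*l - 3.58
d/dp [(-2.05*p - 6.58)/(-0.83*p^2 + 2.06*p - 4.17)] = (-1.7015*p^2 - 10.9228*p + 22.1033)/(0.6889*p^4 - 3.4196*p^3 + 11.1658*p^2 - 17.1804*p + 17.3889)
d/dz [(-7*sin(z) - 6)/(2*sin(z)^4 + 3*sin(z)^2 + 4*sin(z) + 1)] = (42*(1 - cos(z)^2)^2 + 72*sin(z) - 12*sin(3*z) - 21*cos(z)^2 + 38)*cos(z)/(2*(1 - cos(z)^2)^2 + 4*sin(z) - 3*cos(z)^2 + 4)^2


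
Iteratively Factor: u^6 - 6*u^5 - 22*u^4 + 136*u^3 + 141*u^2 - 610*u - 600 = (u + 4)*(u^5 - 10*u^4 + 18*u^3 + 64*u^2 - 115*u - 150) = (u - 3)*(u + 4)*(u^4 - 7*u^3 - 3*u^2 + 55*u + 50) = (u - 5)*(u - 3)*(u + 4)*(u^3 - 2*u^2 - 13*u - 10) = (u - 5)^2*(u - 3)*(u + 4)*(u^2 + 3*u + 2) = (u - 5)^2*(u - 3)*(u + 1)*(u + 4)*(u + 2)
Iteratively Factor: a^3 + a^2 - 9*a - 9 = (a + 3)*(a^2 - 2*a - 3) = (a + 1)*(a + 3)*(a - 3)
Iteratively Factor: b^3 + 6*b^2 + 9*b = (b)*(b^2 + 6*b + 9) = b*(b + 3)*(b + 3)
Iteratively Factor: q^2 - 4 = (q + 2)*(q - 2)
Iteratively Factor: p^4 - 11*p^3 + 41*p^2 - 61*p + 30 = (p - 2)*(p^3 - 9*p^2 + 23*p - 15) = (p - 3)*(p - 2)*(p^2 - 6*p + 5) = (p - 3)*(p - 2)*(p - 1)*(p - 5)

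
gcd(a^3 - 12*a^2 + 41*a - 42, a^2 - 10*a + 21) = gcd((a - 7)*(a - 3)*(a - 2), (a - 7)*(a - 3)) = a^2 - 10*a + 21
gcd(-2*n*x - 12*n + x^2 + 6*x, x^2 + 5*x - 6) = x + 6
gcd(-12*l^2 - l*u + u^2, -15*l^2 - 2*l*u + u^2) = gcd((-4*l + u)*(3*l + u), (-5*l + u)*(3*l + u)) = 3*l + u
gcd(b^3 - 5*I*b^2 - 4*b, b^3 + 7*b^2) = b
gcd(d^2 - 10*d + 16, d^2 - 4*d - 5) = 1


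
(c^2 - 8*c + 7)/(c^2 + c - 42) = (c^2 - 8*c + 7)/(c^2 + c - 42)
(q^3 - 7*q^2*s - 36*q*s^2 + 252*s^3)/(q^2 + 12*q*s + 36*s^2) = (q^2 - 13*q*s + 42*s^2)/(q + 6*s)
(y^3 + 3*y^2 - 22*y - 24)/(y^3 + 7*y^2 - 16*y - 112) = (y^2 + 7*y + 6)/(y^2 + 11*y + 28)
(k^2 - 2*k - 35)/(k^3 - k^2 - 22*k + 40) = (k - 7)/(k^2 - 6*k + 8)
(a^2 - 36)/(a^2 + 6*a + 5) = (a^2 - 36)/(a^2 + 6*a + 5)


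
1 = 1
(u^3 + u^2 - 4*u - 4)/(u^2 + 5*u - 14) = (u^2 + 3*u + 2)/(u + 7)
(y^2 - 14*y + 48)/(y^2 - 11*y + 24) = (y - 6)/(y - 3)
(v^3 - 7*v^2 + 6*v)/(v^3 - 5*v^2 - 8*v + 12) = v/(v + 2)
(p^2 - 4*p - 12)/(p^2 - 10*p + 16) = (p^2 - 4*p - 12)/(p^2 - 10*p + 16)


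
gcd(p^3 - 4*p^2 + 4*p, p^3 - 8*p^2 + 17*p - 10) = p - 2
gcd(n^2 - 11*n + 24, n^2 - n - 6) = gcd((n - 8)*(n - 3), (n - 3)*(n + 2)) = n - 3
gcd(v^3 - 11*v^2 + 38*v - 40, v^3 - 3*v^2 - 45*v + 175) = v - 5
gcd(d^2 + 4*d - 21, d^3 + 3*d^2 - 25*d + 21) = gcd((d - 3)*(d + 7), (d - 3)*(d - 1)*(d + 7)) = d^2 + 4*d - 21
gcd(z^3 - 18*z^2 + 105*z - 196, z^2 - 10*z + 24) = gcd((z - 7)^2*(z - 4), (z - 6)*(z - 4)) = z - 4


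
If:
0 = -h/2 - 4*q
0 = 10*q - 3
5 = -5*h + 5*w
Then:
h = -12/5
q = 3/10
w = -7/5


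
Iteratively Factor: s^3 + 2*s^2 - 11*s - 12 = (s - 3)*(s^2 + 5*s + 4) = (s - 3)*(s + 4)*(s + 1)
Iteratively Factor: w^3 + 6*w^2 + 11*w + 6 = (w + 2)*(w^2 + 4*w + 3) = (w + 2)*(w + 3)*(w + 1)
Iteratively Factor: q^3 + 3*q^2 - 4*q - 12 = (q - 2)*(q^2 + 5*q + 6) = (q - 2)*(q + 2)*(q + 3)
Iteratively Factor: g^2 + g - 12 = (g + 4)*(g - 3)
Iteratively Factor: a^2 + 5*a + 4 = (a + 1)*(a + 4)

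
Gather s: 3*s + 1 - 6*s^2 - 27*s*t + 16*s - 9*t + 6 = -6*s^2 + s*(19 - 27*t) - 9*t + 7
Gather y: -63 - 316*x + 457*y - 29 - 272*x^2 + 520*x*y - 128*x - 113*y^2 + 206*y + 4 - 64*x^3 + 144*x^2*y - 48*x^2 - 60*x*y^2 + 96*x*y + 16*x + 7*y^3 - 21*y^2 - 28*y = -64*x^3 - 320*x^2 - 428*x + 7*y^3 + y^2*(-60*x - 134) + y*(144*x^2 + 616*x + 635) - 88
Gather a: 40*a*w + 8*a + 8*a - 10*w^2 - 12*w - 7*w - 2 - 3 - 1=a*(40*w + 16) - 10*w^2 - 19*w - 6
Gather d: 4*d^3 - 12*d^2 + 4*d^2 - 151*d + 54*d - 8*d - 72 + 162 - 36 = 4*d^3 - 8*d^2 - 105*d + 54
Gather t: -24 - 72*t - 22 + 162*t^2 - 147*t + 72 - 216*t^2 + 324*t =-54*t^2 + 105*t + 26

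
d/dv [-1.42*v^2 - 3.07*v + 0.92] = -2.84*v - 3.07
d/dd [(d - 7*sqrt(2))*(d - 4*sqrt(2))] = 2*d - 11*sqrt(2)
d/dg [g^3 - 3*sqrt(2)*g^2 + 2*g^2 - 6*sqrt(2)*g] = 3*g^2 - 6*sqrt(2)*g + 4*g - 6*sqrt(2)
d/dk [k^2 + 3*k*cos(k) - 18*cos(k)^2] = -3*k*sin(k) + 2*k + 18*sin(2*k) + 3*cos(k)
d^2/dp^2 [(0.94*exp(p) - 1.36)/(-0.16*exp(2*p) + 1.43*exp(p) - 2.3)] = (-0.024064*exp(4*p) - 0.0758079999999999*exp(3*p) + 1.142016*exp(2*p) - 2.312516*exp(p) - 0.499559999999999)*exp(p)/(0.004096*exp(6*p) - 0.109824*exp(5*p) + 1.158192*exp(4*p) - 6.081647*exp(3*p) + 16.64901*exp(2*p) - 22.6941*exp(p) + 12.167)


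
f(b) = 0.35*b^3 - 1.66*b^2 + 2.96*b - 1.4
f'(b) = 1.05*b^2 - 3.32*b + 2.96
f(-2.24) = -20.29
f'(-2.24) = 15.67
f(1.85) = 0.61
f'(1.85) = 0.41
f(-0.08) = -1.65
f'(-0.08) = 3.23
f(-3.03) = -35.35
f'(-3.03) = 22.66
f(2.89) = 1.74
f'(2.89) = 2.13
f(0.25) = -0.76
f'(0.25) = 2.20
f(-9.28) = -451.54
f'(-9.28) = 124.19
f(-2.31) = -21.41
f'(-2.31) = 16.23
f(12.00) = 399.88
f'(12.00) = 114.32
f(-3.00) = -34.67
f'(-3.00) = 22.37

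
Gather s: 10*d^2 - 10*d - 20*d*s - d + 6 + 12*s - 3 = 10*d^2 - 11*d + s*(12 - 20*d) + 3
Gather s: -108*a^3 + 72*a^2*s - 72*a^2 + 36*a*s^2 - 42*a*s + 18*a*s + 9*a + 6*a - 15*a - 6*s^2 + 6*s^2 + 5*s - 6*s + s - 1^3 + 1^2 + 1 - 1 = -108*a^3 - 72*a^2 + 36*a*s^2 + s*(72*a^2 - 24*a)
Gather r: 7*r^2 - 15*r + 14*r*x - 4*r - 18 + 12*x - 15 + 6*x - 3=7*r^2 + r*(14*x - 19) + 18*x - 36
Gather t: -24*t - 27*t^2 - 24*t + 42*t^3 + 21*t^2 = 42*t^3 - 6*t^2 - 48*t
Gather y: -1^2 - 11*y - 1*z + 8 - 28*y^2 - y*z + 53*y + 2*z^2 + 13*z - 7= -28*y^2 + y*(42 - z) + 2*z^2 + 12*z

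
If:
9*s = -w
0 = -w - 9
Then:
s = 1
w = -9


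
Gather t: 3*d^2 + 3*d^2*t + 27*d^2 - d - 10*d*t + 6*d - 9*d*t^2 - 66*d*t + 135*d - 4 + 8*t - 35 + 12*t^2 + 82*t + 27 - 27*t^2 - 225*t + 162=30*d^2 + 140*d + t^2*(-9*d - 15) + t*(3*d^2 - 76*d - 135) + 150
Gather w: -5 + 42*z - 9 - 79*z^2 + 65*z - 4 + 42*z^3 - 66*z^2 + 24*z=42*z^3 - 145*z^2 + 131*z - 18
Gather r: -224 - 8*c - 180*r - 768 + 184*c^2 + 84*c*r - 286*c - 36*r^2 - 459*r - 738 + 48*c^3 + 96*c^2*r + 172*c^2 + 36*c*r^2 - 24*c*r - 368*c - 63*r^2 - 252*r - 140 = 48*c^3 + 356*c^2 - 662*c + r^2*(36*c - 99) + r*(96*c^2 + 60*c - 891) - 1870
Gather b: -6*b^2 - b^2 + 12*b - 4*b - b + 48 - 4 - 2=-7*b^2 + 7*b + 42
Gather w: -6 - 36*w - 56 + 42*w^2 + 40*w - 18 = 42*w^2 + 4*w - 80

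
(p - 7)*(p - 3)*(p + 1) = p^3 - 9*p^2 + 11*p + 21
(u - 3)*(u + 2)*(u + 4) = u^3 + 3*u^2 - 10*u - 24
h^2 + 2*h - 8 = (h - 2)*(h + 4)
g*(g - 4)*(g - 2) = g^3 - 6*g^2 + 8*g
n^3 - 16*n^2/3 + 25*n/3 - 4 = (n - 3)*(n - 4/3)*(n - 1)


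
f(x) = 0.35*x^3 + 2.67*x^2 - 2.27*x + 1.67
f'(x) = 1.05*x^2 + 5.34*x - 2.27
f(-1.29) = 8.29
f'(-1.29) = -7.41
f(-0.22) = 2.29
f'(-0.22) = -3.39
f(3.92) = 54.88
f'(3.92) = 34.80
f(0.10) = 1.47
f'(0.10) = -1.73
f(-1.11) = 7.00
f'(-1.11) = -6.90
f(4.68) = 85.40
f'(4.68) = 45.72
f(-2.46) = 18.20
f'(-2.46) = -9.05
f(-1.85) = 12.79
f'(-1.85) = -8.56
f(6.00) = 159.77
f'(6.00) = 67.57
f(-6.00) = 35.81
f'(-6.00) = 3.49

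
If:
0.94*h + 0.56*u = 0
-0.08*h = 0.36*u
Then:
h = 0.00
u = 0.00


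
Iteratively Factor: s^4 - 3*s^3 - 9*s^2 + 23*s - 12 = (s - 1)*(s^3 - 2*s^2 - 11*s + 12) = (s - 1)^2*(s^2 - s - 12) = (s - 1)^2*(s + 3)*(s - 4)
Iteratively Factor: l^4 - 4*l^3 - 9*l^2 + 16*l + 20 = (l + 2)*(l^3 - 6*l^2 + 3*l + 10) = (l - 2)*(l + 2)*(l^2 - 4*l - 5) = (l - 5)*(l - 2)*(l + 2)*(l + 1)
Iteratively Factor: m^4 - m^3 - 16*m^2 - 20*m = (m + 2)*(m^3 - 3*m^2 - 10*m) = m*(m + 2)*(m^2 - 3*m - 10) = m*(m + 2)^2*(m - 5)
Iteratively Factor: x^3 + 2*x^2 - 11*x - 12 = (x - 3)*(x^2 + 5*x + 4) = (x - 3)*(x + 4)*(x + 1)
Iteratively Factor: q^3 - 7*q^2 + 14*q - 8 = (q - 1)*(q^2 - 6*q + 8) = (q - 2)*(q - 1)*(q - 4)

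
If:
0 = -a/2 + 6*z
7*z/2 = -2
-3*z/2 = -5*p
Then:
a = -48/7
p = -6/35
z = -4/7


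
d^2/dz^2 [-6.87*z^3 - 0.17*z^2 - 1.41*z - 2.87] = -41.22*z - 0.34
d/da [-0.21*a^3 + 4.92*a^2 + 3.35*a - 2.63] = -0.63*a^2 + 9.84*a + 3.35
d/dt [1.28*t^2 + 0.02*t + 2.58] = 2.56*t + 0.02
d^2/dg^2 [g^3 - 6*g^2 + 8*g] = 6*g - 12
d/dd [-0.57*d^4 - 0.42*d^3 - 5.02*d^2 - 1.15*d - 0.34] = -2.28*d^3 - 1.26*d^2 - 10.04*d - 1.15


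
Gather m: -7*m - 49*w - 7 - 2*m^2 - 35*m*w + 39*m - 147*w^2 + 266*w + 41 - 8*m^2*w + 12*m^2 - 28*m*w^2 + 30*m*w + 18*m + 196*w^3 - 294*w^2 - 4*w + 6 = m^2*(10 - 8*w) + m*(-28*w^2 - 5*w + 50) + 196*w^3 - 441*w^2 + 213*w + 40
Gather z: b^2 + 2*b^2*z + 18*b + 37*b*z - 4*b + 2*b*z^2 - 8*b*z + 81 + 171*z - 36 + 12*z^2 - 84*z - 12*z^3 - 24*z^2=b^2 + 14*b - 12*z^3 + z^2*(2*b - 12) + z*(2*b^2 + 29*b + 87) + 45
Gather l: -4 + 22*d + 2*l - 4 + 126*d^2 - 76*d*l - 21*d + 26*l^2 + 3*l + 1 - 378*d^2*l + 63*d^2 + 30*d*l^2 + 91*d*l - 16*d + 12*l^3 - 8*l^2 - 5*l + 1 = 189*d^2 - 15*d + 12*l^3 + l^2*(30*d + 18) + l*(-378*d^2 + 15*d) - 6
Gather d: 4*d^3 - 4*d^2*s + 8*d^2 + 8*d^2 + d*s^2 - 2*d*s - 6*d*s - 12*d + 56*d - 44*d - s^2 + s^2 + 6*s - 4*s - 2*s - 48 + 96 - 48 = 4*d^3 + d^2*(16 - 4*s) + d*(s^2 - 8*s)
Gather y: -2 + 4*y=4*y - 2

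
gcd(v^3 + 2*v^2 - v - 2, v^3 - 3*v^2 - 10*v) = v + 2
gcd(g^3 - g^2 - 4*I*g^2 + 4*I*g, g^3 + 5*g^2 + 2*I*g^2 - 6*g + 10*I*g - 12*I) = g - 1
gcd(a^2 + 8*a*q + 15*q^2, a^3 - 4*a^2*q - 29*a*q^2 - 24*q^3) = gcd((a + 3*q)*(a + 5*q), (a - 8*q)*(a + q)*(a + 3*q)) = a + 3*q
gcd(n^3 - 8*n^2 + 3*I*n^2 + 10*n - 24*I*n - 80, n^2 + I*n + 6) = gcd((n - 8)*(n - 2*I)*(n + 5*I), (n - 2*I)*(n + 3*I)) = n - 2*I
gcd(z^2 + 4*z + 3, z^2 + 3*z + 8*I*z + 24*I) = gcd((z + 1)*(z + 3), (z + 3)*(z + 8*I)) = z + 3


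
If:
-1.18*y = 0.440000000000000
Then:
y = -0.37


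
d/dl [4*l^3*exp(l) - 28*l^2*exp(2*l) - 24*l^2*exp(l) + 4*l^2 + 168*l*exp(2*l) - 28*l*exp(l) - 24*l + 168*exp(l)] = 4*l^3*exp(l) - 56*l^2*exp(2*l) - 12*l^2*exp(l) + 280*l*exp(2*l) - 76*l*exp(l) + 8*l + 168*exp(2*l) + 140*exp(l) - 24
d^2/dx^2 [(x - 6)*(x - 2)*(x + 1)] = 6*x - 14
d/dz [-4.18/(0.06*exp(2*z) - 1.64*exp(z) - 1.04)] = (0.5016*exp(z) - 6.8552)*exp(z)/(-0.06*exp(2*z) + 1.64*exp(z) + 1.04)^2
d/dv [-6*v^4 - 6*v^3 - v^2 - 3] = 2*v*(-12*v^2 - 9*v - 1)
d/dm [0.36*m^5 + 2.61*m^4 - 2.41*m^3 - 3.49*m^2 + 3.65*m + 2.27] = 1.8*m^4 + 10.44*m^3 - 7.23*m^2 - 6.98*m + 3.65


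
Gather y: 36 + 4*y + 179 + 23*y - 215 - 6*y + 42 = 21*y + 42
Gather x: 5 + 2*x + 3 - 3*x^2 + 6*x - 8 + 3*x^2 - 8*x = 0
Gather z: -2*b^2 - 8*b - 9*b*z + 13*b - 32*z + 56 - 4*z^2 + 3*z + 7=-2*b^2 + 5*b - 4*z^2 + z*(-9*b - 29) + 63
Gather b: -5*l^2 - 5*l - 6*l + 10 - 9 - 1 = -5*l^2 - 11*l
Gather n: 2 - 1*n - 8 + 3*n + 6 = 2*n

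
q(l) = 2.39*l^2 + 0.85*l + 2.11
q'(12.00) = 58.21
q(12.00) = 356.47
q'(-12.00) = -56.51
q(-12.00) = 336.07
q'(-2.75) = -12.30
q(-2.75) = 17.85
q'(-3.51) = -15.93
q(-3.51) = 28.57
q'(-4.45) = -20.42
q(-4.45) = 45.66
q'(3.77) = 18.87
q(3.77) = 39.28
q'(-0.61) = -2.07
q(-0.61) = 2.48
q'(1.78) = 9.36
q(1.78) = 11.20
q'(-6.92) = -32.23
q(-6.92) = 110.68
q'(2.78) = 14.14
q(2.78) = 22.94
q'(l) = 4.78*l + 0.85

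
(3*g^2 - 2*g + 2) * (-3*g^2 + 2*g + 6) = -9*g^4 + 12*g^3 + 8*g^2 - 8*g + 12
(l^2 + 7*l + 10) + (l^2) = 2*l^2 + 7*l + 10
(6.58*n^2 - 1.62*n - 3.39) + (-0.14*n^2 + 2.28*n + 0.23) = 6.44*n^2 + 0.66*n - 3.16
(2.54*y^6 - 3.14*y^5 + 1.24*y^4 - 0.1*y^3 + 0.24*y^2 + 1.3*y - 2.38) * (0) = 0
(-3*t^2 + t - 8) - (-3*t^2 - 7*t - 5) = 8*t - 3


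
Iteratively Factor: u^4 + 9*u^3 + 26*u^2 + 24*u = (u)*(u^3 + 9*u^2 + 26*u + 24) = u*(u + 4)*(u^2 + 5*u + 6) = u*(u + 3)*(u + 4)*(u + 2)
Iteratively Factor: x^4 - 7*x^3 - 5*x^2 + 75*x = (x + 3)*(x^3 - 10*x^2 + 25*x) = (x - 5)*(x + 3)*(x^2 - 5*x) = x*(x - 5)*(x + 3)*(x - 5)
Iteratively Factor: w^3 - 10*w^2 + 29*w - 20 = (w - 4)*(w^2 - 6*w + 5) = (w - 4)*(w - 1)*(w - 5)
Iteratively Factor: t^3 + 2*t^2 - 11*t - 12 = (t + 4)*(t^2 - 2*t - 3) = (t - 3)*(t + 4)*(t + 1)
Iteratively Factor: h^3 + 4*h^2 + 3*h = (h)*(h^2 + 4*h + 3) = h*(h + 1)*(h + 3)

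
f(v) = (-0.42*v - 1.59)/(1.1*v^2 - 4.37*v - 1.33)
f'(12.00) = 0.01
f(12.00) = -0.06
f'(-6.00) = -0.00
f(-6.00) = 0.01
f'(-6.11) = -0.00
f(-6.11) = 0.01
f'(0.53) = -0.40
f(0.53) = 0.54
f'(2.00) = 0.08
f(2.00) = 0.43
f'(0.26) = -0.95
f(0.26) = 0.71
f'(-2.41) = -0.05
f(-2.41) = -0.04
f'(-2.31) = -0.06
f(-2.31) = -0.04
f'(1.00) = -0.11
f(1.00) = 0.44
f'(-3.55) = -0.02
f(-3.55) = -0.00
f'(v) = (4.37 - 2.2*v)*(-0.42*v - 1.59)/(1.1*v^2 - 4.37*v - 1.33)^2 - 0.42/(1.1*v^2 - 4.37*v - 1.33) = (0.462*v^2 + 3.498*v - 6.3897)/(1.21*v^4 - 9.614*v^3 + 16.1709*v^2 + 11.6242*v + 1.7689)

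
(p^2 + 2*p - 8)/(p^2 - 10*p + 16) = (p + 4)/(p - 8)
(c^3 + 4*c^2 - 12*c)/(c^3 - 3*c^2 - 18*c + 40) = c*(c + 6)/(c^2 - c - 20)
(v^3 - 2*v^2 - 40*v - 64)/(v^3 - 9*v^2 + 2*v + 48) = (v + 4)/(v - 3)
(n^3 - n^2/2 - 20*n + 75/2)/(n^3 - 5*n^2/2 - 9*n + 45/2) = (n + 5)/(n + 3)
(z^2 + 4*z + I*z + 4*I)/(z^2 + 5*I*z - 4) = (z + 4)/(z + 4*I)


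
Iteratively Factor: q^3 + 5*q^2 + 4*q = (q)*(q^2 + 5*q + 4) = q*(q + 4)*(q + 1)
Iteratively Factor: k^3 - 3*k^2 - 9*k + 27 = (k + 3)*(k^2 - 6*k + 9) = (k - 3)*(k + 3)*(k - 3)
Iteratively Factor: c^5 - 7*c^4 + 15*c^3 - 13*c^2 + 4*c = (c)*(c^4 - 7*c^3 + 15*c^2 - 13*c + 4) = c*(c - 1)*(c^3 - 6*c^2 + 9*c - 4) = c*(c - 1)^2*(c^2 - 5*c + 4) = c*(c - 1)^3*(c - 4)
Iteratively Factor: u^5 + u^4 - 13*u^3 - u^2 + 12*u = (u)*(u^4 + u^3 - 13*u^2 - u + 12) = u*(u + 4)*(u^3 - 3*u^2 - u + 3) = u*(u - 1)*(u + 4)*(u^2 - 2*u - 3) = u*(u - 3)*(u - 1)*(u + 4)*(u + 1)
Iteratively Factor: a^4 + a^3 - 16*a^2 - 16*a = (a - 4)*(a^3 + 5*a^2 + 4*a) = (a - 4)*(a + 4)*(a^2 + a) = a*(a - 4)*(a + 4)*(a + 1)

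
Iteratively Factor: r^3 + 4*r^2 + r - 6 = (r - 1)*(r^2 + 5*r + 6) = (r - 1)*(r + 3)*(r + 2)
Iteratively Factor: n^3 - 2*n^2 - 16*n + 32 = (n - 2)*(n^2 - 16) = (n - 2)*(n + 4)*(n - 4)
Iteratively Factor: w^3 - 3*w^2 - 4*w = (w - 4)*(w^2 + w) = w*(w - 4)*(w + 1)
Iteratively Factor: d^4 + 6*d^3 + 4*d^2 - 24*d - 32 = (d - 2)*(d^3 + 8*d^2 + 20*d + 16) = (d - 2)*(d + 2)*(d^2 + 6*d + 8) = (d - 2)*(d + 2)^2*(d + 4)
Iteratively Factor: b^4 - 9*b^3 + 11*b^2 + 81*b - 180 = (b - 3)*(b^3 - 6*b^2 - 7*b + 60) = (b - 4)*(b - 3)*(b^2 - 2*b - 15) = (b - 5)*(b - 4)*(b - 3)*(b + 3)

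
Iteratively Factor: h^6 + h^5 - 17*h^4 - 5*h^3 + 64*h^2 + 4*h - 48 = (h + 2)*(h^5 - h^4 - 15*h^3 + 25*h^2 + 14*h - 24) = (h - 2)*(h + 2)*(h^4 + h^3 - 13*h^2 - h + 12) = (h - 2)*(h + 2)*(h + 4)*(h^3 - 3*h^2 - h + 3) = (h - 2)*(h + 1)*(h + 2)*(h + 4)*(h^2 - 4*h + 3) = (h - 3)*(h - 2)*(h + 1)*(h + 2)*(h + 4)*(h - 1)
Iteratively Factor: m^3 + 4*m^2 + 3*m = (m)*(m^2 + 4*m + 3) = m*(m + 1)*(m + 3)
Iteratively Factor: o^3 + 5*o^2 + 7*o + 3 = (o + 1)*(o^2 + 4*o + 3) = (o + 1)^2*(o + 3)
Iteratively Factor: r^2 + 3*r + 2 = (r + 1)*(r + 2)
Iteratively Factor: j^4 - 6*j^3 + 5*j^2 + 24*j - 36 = (j - 3)*(j^3 - 3*j^2 - 4*j + 12) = (j - 3)^2*(j^2 - 4) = (j - 3)^2*(j - 2)*(j + 2)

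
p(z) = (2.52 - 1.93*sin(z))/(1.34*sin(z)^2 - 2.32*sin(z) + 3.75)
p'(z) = (2.52 - 1.93*sin(z))*(-2.68*sin(z)*cos(z) + 2.32*cos(z))/(1.34*sin(z)^2 - 2.32*sin(z) + 3.75)^2 - 1.93*cos(z)/(1.34*sin(z)^2 - 2.32*sin(z) + 3.75)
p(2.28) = 0.38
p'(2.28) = 0.43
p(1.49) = 0.22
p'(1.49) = -0.06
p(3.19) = 0.68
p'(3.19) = 0.07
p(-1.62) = 0.60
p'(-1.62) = -0.01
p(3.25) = 0.68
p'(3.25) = 0.04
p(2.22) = 0.36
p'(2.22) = 0.41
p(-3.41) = 0.62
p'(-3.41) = 0.28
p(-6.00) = 0.62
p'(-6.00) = -0.29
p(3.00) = 0.65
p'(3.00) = 0.19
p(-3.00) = 0.68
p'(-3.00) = 0.02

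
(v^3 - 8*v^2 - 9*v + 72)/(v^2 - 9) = v - 8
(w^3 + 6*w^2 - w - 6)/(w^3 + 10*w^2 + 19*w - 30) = (w + 1)/(w + 5)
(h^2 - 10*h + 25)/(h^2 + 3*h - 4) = (h^2 - 10*h + 25)/(h^2 + 3*h - 4)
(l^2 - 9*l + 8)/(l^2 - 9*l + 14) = (l^2 - 9*l + 8)/(l^2 - 9*l + 14)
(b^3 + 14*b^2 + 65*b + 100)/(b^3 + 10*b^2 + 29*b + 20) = (b + 5)/(b + 1)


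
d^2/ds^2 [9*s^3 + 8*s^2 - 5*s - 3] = 54*s + 16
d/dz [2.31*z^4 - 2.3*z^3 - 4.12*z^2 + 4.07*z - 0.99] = 9.24*z^3 - 6.9*z^2 - 8.24*z + 4.07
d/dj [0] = 0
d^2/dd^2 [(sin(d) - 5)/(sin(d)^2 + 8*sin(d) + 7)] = (-9*(1 - cos(2*d))^2/4 + 371*sin(d)/4 - 29*sin(3*d)/4 - 143*cos(2*d)/2 + cos(4*d) - 1223/2)/((sin(d) + 1)^2*(sin(d) + 7)^3)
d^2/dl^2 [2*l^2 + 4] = 4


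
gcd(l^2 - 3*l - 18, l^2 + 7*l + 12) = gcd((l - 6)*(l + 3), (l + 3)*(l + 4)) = l + 3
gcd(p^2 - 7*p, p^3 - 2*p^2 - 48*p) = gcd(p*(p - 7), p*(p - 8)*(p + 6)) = p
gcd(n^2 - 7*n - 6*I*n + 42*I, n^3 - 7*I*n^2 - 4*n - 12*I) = n - 6*I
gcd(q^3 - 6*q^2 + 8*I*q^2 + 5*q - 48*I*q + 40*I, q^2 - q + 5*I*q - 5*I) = q - 1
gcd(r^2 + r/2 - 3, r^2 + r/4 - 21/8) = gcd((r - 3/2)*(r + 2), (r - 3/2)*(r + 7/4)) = r - 3/2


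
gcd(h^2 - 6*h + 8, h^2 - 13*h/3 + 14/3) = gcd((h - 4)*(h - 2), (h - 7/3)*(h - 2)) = h - 2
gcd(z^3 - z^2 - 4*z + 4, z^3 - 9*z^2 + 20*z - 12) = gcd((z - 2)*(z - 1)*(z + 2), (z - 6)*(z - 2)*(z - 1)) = z^2 - 3*z + 2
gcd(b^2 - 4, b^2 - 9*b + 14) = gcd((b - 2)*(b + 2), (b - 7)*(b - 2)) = b - 2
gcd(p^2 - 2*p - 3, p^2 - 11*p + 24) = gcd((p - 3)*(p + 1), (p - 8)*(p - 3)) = p - 3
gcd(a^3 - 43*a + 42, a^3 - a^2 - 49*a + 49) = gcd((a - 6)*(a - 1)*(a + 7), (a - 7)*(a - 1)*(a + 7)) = a^2 + 6*a - 7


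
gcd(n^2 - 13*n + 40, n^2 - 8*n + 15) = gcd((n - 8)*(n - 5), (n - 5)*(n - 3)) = n - 5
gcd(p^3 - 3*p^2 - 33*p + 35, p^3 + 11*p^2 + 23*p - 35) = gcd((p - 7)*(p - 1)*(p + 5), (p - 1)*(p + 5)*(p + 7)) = p^2 + 4*p - 5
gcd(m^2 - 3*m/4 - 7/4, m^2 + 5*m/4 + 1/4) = m + 1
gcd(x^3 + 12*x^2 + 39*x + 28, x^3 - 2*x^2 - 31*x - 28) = x^2 + 5*x + 4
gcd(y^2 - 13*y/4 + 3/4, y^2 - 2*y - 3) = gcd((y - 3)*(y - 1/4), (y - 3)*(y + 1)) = y - 3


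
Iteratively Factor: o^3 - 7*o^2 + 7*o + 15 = (o - 5)*(o^2 - 2*o - 3) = (o - 5)*(o + 1)*(o - 3)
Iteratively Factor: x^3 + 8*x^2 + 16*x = (x + 4)*(x^2 + 4*x) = (x + 4)^2*(x)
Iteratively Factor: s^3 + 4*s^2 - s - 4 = (s + 4)*(s^2 - 1) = (s - 1)*(s + 4)*(s + 1)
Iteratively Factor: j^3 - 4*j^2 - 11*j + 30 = (j - 2)*(j^2 - 2*j - 15) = (j - 2)*(j + 3)*(j - 5)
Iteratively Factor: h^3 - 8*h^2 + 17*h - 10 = (h - 5)*(h^2 - 3*h + 2) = (h - 5)*(h - 2)*(h - 1)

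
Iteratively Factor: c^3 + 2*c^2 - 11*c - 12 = (c - 3)*(c^2 + 5*c + 4) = (c - 3)*(c + 4)*(c + 1)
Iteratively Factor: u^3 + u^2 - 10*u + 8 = (u + 4)*(u^2 - 3*u + 2) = (u - 2)*(u + 4)*(u - 1)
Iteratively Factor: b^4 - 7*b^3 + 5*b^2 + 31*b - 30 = (b - 1)*(b^3 - 6*b^2 - b + 30) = (b - 1)*(b + 2)*(b^2 - 8*b + 15) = (b - 3)*(b - 1)*(b + 2)*(b - 5)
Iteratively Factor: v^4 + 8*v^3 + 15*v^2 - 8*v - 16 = (v + 4)*(v^3 + 4*v^2 - v - 4) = (v - 1)*(v + 4)*(v^2 + 5*v + 4) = (v - 1)*(v + 1)*(v + 4)*(v + 4)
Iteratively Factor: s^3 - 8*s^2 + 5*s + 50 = (s - 5)*(s^2 - 3*s - 10) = (s - 5)*(s + 2)*(s - 5)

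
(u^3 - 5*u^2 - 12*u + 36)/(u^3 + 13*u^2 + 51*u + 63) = (u^2 - 8*u + 12)/(u^2 + 10*u + 21)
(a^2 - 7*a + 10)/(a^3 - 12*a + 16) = (a - 5)/(a^2 + 2*a - 8)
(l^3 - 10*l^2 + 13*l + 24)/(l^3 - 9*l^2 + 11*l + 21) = (l - 8)/(l - 7)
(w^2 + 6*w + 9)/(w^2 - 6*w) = (w^2 + 6*w + 9)/(w*(w - 6))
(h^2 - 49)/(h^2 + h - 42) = (h - 7)/(h - 6)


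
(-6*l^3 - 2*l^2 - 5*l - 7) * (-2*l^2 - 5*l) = 12*l^5 + 34*l^4 + 20*l^3 + 39*l^2 + 35*l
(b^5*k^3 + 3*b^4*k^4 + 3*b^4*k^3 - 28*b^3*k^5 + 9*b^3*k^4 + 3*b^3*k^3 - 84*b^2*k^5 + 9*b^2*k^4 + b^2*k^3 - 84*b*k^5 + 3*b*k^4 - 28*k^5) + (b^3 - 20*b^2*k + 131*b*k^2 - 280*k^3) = b^5*k^3 + 3*b^4*k^4 + 3*b^4*k^3 - 28*b^3*k^5 + 9*b^3*k^4 + 3*b^3*k^3 + b^3 - 84*b^2*k^5 + 9*b^2*k^4 + b^2*k^3 - 20*b^2*k - 84*b*k^5 + 3*b*k^4 + 131*b*k^2 - 28*k^5 - 280*k^3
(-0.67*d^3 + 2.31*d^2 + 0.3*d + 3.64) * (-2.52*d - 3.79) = 1.6884*d^4 - 3.2819*d^3 - 9.5109*d^2 - 10.3098*d - 13.7956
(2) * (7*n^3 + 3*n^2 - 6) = 14*n^3 + 6*n^2 - 12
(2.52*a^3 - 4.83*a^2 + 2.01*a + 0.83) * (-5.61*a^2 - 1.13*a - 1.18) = -14.1372*a^5 + 24.2487*a^4 - 8.7918*a^3 - 1.2282*a^2 - 3.3097*a - 0.9794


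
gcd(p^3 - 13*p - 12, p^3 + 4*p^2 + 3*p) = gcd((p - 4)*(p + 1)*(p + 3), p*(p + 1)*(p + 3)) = p^2 + 4*p + 3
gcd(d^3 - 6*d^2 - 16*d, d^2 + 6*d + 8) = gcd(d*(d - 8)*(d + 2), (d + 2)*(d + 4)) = d + 2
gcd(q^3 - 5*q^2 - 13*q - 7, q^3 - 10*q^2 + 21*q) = q - 7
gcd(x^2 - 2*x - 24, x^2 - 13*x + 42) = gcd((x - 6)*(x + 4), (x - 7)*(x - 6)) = x - 6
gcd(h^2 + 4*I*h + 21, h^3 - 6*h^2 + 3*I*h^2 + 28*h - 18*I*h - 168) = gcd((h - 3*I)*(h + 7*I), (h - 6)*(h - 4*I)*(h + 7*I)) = h + 7*I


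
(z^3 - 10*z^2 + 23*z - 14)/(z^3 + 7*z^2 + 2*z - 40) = (z^2 - 8*z + 7)/(z^2 + 9*z + 20)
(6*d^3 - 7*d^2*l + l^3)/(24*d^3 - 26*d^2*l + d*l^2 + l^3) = (6*d^2 - d*l - l^2)/(24*d^2 - 2*d*l - l^2)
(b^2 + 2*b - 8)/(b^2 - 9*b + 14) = (b + 4)/(b - 7)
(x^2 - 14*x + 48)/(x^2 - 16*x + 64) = (x - 6)/(x - 8)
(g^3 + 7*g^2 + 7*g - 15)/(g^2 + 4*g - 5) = g + 3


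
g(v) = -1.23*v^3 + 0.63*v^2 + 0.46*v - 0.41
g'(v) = -3.69*v^2 + 1.26*v + 0.46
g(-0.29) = -0.46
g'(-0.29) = -0.22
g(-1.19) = 2.01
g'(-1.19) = -6.26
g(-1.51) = 4.57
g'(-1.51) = -9.86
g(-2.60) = 24.27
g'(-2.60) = -27.76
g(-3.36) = 51.81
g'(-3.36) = -45.43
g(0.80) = -0.27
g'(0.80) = -0.89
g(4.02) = -68.29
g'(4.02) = -54.11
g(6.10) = -253.35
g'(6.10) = -129.16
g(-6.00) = 285.19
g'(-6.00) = -139.94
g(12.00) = -2029.61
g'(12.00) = -515.78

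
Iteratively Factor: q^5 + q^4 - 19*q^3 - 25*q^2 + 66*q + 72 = (q + 3)*(q^4 - 2*q^3 - 13*q^2 + 14*q + 24) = (q + 1)*(q + 3)*(q^3 - 3*q^2 - 10*q + 24) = (q - 4)*(q + 1)*(q + 3)*(q^2 + q - 6) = (q - 4)*(q + 1)*(q + 3)^2*(q - 2)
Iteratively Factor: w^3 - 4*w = (w + 2)*(w^2 - 2*w) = w*(w + 2)*(w - 2)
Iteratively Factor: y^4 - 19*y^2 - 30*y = (y - 5)*(y^3 + 5*y^2 + 6*y) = (y - 5)*(y + 2)*(y^2 + 3*y) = (y - 5)*(y + 2)*(y + 3)*(y)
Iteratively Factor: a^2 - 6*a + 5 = (a - 5)*(a - 1)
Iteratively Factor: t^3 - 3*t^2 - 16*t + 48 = (t - 4)*(t^2 + t - 12) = (t - 4)*(t - 3)*(t + 4)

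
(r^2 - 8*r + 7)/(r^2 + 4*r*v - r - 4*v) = (r - 7)/(r + 4*v)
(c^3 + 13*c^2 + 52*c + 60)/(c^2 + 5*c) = c + 8 + 12/c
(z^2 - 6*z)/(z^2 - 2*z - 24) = z/(z + 4)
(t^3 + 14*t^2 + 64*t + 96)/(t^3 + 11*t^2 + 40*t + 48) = (t + 6)/(t + 3)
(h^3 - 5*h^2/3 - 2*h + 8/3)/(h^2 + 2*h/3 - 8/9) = 3*(h^2 - 3*h + 2)/(3*h - 2)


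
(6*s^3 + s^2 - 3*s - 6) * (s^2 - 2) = 6*s^5 + s^4 - 15*s^3 - 8*s^2 + 6*s + 12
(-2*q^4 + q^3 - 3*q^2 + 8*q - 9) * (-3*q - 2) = 6*q^5 + q^4 + 7*q^3 - 18*q^2 + 11*q + 18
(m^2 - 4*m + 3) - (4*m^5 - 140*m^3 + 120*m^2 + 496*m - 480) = -4*m^5 + 140*m^3 - 119*m^2 - 500*m + 483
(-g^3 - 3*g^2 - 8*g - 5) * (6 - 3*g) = 3*g^4 + 3*g^3 + 6*g^2 - 33*g - 30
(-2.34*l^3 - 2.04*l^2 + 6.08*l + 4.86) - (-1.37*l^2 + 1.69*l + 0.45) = -2.34*l^3 - 0.67*l^2 + 4.39*l + 4.41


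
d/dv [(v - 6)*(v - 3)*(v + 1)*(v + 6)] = 4*v^3 - 6*v^2 - 78*v + 72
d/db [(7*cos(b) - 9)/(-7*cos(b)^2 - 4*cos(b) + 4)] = (-49*cos(b)^2 + 126*cos(b) + 8)*sin(b)/(-7*sin(b)^2 + 4*cos(b) + 3)^2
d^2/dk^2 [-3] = 0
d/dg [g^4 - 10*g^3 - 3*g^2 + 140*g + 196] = 4*g^3 - 30*g^2 - 6*g + 140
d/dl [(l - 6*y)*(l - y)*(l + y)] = 3*l^2 - 12*l*y - y^2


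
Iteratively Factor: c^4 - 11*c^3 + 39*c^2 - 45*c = (c - 3)*(c^3 - 8*c^2 + 15*c) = c*(c - 3)*(c^2 - 8*c + 15) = c*(c - 5)*(c - 3)*(c - 3)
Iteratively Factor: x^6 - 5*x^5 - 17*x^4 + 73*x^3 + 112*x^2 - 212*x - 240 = (x - 2)*(x^5 - 3*x^4 - 23*x^3 + 27*x^2 + 166*x + 120) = (x - 2)*(x + 2)*(x^4 - 5*x^3 - 13*x^2 + 53*x + 60) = (x - 4)*(x - 2)*(x + 2)*(x^3 - x^2 - 17*x - 15) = (x - 5)*(x - 4)*(x - 2)*(x + 2)*(x^2 + 4*x + 3) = (x - 5)*(x - 4)*(x - 2)*(x + 1)*(x + 2)*(x + 3)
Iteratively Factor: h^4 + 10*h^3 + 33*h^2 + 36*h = (h + 4)*(h^3 + 6*h^2 + 9*h) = h*(h + 4)*(h^2 + 6*h + 9) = h*(h + 3)*(h + 4)*(h + 3)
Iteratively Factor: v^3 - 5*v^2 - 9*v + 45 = (v - 3)*(v^2 - 2*v - 15) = (v - 5)*(v - 3)*(v + 3)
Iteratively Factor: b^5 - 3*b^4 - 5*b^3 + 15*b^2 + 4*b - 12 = (b + 1)*(b^4 - 4*b^3 - b^2 + 16*b - 12) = (b - 2)*(b + 1)*(b^3 - 2*b^2 - 5*b + 6) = (b - 3)*(b - 2)*(b + 1)*(b^2 + b - 2) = (b - 3)*(b - 2)*(b + 1)*(b + 2)*(b - 1)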